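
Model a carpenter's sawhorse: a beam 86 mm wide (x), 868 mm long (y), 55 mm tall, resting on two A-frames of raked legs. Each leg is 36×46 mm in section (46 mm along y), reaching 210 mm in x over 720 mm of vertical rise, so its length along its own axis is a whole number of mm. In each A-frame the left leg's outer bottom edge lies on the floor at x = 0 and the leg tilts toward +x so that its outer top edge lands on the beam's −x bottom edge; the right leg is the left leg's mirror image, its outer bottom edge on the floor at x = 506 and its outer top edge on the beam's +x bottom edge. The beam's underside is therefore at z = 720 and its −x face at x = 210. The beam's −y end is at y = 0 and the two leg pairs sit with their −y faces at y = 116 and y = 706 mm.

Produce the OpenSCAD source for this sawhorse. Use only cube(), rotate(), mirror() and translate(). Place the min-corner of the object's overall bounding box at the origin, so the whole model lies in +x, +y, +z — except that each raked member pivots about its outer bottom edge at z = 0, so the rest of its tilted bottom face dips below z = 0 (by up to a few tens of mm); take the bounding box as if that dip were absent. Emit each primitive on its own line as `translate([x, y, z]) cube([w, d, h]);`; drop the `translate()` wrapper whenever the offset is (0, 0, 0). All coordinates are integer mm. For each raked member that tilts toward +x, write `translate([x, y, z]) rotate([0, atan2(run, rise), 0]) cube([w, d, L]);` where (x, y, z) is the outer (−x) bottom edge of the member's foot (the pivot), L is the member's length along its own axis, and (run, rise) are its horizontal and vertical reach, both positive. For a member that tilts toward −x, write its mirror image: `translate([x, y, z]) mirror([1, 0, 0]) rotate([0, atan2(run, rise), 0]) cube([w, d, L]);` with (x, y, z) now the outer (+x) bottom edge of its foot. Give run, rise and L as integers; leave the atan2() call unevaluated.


translate([210, 0, 720]) cube([86, 868, 55]);
translate([0, 116, 0]) rotate([0, atan2(210, 720), 0]) cube([36, 46, 750]);
translate([506, 116, 0]) mirror([1, 0, 0]) rotate([0, atan2(210, 720), 0]) cube([36, 46, 750]);
translate([0, 706, 0]) rotate([0, atan2(210, 720), 0]) cube([36, 46, 750]);
translate([506, 706, 0]) mirror([1, 0, 0]) rotate([0, atan2(210, 720), 0]) cube([36, 46, 750]);


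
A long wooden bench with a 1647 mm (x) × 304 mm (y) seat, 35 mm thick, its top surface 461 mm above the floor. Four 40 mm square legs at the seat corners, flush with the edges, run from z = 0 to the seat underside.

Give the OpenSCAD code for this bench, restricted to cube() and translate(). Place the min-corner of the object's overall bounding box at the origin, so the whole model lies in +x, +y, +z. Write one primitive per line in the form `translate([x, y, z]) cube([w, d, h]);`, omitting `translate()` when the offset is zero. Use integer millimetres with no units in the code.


translate([0, 0, 426]) cube([1647, 304, 35]);
cube([40, 40, 426]);
translate([0, 264, 0]) cube([40, 40, 426]);
translate([1607, 0, 0]) cube([40, 40, 426]);
translate([1607, 264, 0]) cube([40, 40, 426]);


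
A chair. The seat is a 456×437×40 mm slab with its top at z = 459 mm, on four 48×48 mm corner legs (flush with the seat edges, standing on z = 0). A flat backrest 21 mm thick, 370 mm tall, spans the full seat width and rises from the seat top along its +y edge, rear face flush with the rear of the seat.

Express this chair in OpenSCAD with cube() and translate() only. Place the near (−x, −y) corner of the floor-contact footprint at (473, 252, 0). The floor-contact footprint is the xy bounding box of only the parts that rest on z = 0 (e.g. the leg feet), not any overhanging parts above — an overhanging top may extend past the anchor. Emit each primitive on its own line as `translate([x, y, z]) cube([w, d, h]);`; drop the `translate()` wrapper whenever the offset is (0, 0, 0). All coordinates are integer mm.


// leg_h = 459 - 40 = 419
translate([473, 252, 419]) cube([456, 437, 40]);
translate([473, 252, 0]) cube([48, 48, 419]);
translate([881, 252, 0]) cube([48, 48, 419]);
translate([473, 641, 0]) cube([48, 48, 419]);
translate([881, 641, 0]) cube([48, 48, 419]);
translate([473, 668, 459]) cube([456, 21, 370]);


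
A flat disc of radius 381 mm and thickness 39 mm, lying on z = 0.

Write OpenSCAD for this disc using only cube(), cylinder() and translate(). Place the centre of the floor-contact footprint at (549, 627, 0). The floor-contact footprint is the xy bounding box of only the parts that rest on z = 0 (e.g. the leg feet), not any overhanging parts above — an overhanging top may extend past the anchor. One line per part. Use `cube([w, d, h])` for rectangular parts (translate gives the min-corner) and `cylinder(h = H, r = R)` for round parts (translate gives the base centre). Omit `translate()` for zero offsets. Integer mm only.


translate([549, 627, 0]) cylinder(h = 39, r = 381);


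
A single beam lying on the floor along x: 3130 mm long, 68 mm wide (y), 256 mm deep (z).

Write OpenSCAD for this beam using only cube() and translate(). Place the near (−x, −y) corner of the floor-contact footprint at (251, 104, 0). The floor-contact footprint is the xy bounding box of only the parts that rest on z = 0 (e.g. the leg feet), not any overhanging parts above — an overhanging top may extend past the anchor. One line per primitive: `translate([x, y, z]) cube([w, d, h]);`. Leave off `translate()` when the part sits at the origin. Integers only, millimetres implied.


translate([251, 104, 0]) cube([3130, 68, 256]);


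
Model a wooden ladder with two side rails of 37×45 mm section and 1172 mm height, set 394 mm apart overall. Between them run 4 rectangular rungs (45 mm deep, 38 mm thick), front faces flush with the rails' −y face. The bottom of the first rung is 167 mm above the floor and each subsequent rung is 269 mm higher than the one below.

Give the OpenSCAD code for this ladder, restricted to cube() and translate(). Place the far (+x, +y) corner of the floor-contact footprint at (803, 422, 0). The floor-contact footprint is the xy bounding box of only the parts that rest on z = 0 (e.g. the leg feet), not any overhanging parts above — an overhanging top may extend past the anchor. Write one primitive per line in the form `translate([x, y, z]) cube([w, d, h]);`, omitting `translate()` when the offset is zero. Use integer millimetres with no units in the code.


translate([409, 377, 0]) cube([37, 45, 1172]);
translate([766, 377, 0]) cube([37, 45, 1172]);
translate([446, 377, 167]) cube([320, 45, 38]);
translate([446, 377, 436]) cube([320, 45, 38]);
translate([446, 377, 705]) cube([320, 45, 38]);
translate([446, 377, 974]) cube([320, 45, 38]);


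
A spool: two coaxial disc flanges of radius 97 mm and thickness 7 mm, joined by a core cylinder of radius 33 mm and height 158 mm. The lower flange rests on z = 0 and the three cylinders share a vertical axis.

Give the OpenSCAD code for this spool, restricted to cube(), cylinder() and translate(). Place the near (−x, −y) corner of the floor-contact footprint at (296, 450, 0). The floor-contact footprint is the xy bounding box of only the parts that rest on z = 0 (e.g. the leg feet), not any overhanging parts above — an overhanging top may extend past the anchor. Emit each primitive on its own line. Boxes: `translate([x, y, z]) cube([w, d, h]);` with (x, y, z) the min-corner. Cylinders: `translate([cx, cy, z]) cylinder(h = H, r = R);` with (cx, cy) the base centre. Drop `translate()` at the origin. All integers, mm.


translate([393, 547, 0]) cylinder(h = 7, r = 97);
translate([393, 547, 7]) cylinder(h = 158, r = 33);
translate([393, 547, 165]) cylinder(h = 7, r = 97);


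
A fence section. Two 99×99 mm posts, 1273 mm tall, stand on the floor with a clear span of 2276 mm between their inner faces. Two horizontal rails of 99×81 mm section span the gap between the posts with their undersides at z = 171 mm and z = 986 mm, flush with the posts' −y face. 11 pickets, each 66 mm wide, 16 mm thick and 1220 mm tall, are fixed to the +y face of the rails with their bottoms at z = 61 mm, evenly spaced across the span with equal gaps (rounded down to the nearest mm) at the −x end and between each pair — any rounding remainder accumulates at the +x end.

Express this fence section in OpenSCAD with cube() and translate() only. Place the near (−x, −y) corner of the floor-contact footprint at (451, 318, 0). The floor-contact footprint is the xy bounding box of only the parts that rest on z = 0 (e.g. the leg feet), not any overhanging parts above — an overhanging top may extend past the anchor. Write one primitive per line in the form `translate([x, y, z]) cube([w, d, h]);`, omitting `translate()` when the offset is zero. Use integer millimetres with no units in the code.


translate([451, 318, 0]) cube([99, 99, 1273]);
translate([2826, 318, 0]) cube([99, 99, 1273]);
translate([550, 318, 171]) cube([2276, 99, 81]);
translate([550, 318, 986]) cube([2276, 99, 81]);
translate([679, 417, 61]) cube([66, 16, 1220]);
translate([874, 417, 61]) cube([66, 16, 1220]);
translate([1069, 417, 61]) cube([66, 16, 1220]);
translate([1264, 417, 61]) cube([66, 16, 1220]);
translate([1459, 417, 61]) cube([66, 16, 1220]);
translate([1654, 417, 61]) cube([66, 16, 1220]);
translate([1849, 417, 61]) cube([66, 16, 1220]);
translate([2044, 417, 61]) cube([66, 16, 1220]);
translate([2239, 417, 61]) cube([66, 16, 1220]);
translate([2434, 417, 61]) cube([66, 16, 1220]);
translate([2629, 417, 61]) cube([66, 16, 1220]);


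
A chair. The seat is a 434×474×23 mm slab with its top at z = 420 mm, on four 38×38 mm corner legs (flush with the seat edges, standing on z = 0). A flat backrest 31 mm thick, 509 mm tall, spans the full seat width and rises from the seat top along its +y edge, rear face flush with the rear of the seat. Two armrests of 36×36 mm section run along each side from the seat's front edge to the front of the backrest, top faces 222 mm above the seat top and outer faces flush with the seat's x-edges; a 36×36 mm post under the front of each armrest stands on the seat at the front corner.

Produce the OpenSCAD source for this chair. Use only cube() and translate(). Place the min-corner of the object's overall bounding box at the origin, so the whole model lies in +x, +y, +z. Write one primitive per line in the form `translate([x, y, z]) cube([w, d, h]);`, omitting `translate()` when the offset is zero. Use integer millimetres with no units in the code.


translate([0, 0, 397]) cube([434, 474, 23]);
cube([38, 38, 397]);
translate([396, 0, 0]) cube([38, 38, 397]);
translate([0, 436, 0]) cube([38, 38, 397]);
translate([396, 436, 0]) cube([38, 38, 397]);
translate([0, 443, 420]) cube([434, 31, 509]);
translate([0, 0, 606]) cube([36, 443, 36]);
translate([398, 0, 606]) cube([36, 443, 36]);
translate([0, 0, 420]) cube([36, 36, 186]);
translate([398, 0, 420]) cube([36, 36, 186]);


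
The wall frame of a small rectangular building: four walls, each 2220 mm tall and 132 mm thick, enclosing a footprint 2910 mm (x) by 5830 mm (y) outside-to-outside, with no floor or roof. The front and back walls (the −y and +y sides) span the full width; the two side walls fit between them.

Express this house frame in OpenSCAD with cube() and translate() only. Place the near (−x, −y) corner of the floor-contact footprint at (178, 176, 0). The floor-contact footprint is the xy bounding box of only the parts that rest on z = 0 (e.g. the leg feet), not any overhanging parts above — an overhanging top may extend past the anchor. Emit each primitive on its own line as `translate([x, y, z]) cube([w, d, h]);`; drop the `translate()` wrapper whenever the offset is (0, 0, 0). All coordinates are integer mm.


translate([178, 176, 0]) cube([2910, 132, 2220]);
translate([178, 5874, 0]) cube([2910, 132, 2220]);
translate([178, 308, 0]) cube([132, 5566, 2220]);
translate([2956, 308, 0]) cube([132, 5566, 2220]);


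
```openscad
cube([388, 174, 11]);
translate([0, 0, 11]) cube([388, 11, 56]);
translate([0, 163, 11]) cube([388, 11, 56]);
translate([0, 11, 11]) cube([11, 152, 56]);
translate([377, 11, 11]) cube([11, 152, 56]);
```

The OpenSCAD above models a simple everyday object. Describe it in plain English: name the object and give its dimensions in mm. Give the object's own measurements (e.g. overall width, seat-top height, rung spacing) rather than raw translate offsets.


An open-topped rectangular box: outside dimensions 388×174×67 mm, with a uniform wall and base thickness of 11 mm. The base is a full 388×174 slab on the floor; four walls sit on top of the base. The front and back walls (the −y and +y sides) span the full width; the two side walls fit between them.


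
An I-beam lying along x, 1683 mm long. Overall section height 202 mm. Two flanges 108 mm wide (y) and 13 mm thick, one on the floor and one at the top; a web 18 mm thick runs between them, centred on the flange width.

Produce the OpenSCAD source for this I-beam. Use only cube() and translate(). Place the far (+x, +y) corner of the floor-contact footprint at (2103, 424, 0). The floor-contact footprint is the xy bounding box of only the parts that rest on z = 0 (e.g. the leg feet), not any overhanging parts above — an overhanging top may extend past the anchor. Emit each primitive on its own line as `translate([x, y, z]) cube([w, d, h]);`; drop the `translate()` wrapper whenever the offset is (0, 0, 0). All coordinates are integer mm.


translate([420, 316, 0]) cube([1683, 108, 13]);
translate([420, 361, 13]) cube([1683, 18, 176]);
translate([420, 316, 189]) cube([1683, 108, 13]);


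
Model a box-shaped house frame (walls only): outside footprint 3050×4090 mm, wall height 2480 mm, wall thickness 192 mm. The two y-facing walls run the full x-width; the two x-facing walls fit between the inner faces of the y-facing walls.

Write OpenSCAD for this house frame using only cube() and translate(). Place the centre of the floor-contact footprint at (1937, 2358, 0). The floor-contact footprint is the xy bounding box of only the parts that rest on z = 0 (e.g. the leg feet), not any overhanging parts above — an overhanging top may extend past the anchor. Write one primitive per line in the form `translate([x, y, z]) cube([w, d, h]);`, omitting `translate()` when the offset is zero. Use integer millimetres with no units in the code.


translate([412, 313, 0]) cube([3050, 192, 2480]);
translate([412, 4211, 0]) cube([3050, 192, 2480]);
translate([412, 505, 0]) cube([192, 3706, 2480]);
translate([3270, 505, 0]) cube([192, 3706, 2480]);


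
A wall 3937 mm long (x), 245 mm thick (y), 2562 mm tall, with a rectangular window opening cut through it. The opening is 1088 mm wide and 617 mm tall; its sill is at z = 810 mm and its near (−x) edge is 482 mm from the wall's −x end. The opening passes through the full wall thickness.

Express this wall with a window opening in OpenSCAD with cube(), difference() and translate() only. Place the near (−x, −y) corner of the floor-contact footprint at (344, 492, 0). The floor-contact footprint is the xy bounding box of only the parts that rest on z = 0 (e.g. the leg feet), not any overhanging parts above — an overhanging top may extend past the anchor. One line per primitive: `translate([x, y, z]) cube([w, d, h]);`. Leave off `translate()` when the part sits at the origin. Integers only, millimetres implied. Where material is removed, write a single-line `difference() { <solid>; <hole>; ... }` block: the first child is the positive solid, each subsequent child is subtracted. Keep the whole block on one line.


difference() { translate([344, 492, 0]) cube([3937, 245, 2562]); translate([826, 492, 810]) cube([1088, 245, 617]); }


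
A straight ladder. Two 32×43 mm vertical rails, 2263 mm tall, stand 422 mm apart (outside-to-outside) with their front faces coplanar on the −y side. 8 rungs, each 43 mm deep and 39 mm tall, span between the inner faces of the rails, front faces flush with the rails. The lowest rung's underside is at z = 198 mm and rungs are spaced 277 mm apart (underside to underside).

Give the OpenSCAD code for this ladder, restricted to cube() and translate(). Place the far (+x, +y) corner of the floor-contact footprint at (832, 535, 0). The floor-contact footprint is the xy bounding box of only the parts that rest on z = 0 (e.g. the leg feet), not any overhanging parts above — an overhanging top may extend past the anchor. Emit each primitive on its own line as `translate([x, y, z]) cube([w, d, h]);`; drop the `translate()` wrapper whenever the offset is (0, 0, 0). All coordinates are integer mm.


translate([410, 492, 0]) cube([32, 43, 2263]);
translate([800, 492, 0]) cube([32, 43, 2263]);
translate([442, 492, 198]) cube([358, 43, 39]);
translate([442, 492, 475]) cube([358, 43, 39]);
translate([442, 492, 752]) cube([358, 43, 39]);
translate([442, 492, 1029]) cube([358, 43, 39]);
translate([442, 492, 1306]) cube([358, 43, 39]);
translate([442, 492, 1583]) cube([358, 43, 39]);
translate([442, 492, 1860]) cube([358, 43, 39]);
translate([442, 492, 2137]) cube([358, 43, 39]);


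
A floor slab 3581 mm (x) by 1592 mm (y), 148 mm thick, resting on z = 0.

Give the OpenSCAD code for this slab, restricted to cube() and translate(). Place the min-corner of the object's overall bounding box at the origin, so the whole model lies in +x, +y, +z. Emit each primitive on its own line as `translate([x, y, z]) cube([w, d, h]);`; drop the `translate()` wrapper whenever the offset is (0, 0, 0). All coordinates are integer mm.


cube([3581, 1592, 148]);


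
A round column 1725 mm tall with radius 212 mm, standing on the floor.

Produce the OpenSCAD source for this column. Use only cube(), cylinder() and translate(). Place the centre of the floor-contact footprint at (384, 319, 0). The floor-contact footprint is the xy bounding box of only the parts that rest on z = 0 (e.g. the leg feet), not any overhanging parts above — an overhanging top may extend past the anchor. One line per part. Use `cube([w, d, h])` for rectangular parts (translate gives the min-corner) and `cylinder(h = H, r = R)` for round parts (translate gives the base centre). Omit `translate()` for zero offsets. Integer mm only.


translate([384, 319, 0]) cylinder(h = 1725, r = 212);


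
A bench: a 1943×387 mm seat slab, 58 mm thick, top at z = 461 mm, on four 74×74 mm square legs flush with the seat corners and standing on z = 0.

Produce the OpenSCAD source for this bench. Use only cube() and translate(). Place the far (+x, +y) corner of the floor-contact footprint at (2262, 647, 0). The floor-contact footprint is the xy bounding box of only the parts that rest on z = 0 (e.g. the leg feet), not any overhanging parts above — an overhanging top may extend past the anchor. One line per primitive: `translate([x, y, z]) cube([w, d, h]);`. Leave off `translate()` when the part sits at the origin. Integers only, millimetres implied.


// leg_h = 461 − 58 = 403
translate([319, 260, 403]) cube([1943, 387, 58]);
translate([319, 260, 0]) cube([74, 74, 403]);
translate([319, 573, 0]) cube([74, 74, 403]);
translate([2188, 260, 0]) cube([74, 74, 403]);
translate([2188, 573, 0]) cube([74, 74, 403]);


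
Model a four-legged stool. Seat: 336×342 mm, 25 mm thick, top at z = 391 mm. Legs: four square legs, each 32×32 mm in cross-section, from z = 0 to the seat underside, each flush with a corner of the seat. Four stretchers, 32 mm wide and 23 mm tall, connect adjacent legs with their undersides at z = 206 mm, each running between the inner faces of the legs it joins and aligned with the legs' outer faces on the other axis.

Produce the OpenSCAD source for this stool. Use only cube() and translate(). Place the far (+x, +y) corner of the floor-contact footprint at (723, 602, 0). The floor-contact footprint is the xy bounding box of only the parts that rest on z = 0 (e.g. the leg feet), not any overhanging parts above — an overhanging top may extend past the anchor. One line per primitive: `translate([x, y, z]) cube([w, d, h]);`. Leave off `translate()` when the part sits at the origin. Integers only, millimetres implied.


translate([387, 260, 366]) cube([336, 342, 25]);
translate([387, 260, 0]) cube([32, 32, 366]);
translate([691, 260, 0]) cube([32, 32, 366]);
translate([387, 570, 0]) cube([32, 32, 366]);
translate([691, 570, 0]) cube([32, 32, 366]);
translate([419, 260, 206]) cube([272, 32, 23]);
translate([419, 570, 206]) cube([272, 32, 23]);
translate([387, 292, 206]) cube([32, 278, 23]);
translate([691, 292, 206]) cube([32, 278, 23]);


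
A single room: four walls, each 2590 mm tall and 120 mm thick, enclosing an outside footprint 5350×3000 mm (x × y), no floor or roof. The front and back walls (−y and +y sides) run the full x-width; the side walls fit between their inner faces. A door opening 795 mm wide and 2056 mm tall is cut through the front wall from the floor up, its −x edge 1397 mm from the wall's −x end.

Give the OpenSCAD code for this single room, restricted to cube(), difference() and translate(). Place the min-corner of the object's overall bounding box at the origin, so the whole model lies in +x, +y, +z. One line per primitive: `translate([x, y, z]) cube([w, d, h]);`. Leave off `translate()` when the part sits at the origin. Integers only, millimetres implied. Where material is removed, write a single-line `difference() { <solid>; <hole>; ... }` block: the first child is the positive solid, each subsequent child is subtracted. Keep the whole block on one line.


difference() { cube([5350, 120, 2590]); translate([1397, 0, 0]) cube([795, 120, 2056]); }
translate([0, 2880, 0]) cube([5350, 120, 2590]);
translate([0, 120, 0]) cube([120, 2760, 2590]);
translate([5230, 120, 0]) cube([120, 2760, 2590]);


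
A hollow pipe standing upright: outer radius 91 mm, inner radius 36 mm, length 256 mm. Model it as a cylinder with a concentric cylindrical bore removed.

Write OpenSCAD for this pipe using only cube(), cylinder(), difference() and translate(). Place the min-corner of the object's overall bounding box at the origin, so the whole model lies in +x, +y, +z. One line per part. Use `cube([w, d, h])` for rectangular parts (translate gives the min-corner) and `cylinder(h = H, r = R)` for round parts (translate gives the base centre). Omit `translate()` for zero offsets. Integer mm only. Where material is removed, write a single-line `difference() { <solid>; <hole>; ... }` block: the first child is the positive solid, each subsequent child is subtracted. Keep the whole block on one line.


difference() { translate([91, 91, 0]) cylinder(h = 256, r = 91); translate([91, 91, 0]) cylinder(h = 256, r = 36); }


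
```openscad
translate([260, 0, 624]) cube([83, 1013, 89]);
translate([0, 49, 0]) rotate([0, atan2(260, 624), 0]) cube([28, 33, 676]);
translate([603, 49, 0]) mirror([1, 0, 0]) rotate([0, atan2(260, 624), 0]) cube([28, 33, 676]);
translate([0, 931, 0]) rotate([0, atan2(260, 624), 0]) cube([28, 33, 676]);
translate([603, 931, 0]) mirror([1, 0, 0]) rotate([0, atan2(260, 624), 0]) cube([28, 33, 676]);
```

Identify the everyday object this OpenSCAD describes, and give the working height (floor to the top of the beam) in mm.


A sawhorse. The overall height is 713 mm.

A beam across two mirrored pairs of raked legs — a sawhorse. The beam's underside is at z = 624 (matching the legs' vertical rise in atan2(260, 624)) and the beam is 89 mm tall, so its top is at 624 + 89 = 713 mm. The raked legs top out at the beam's underside, so that is the highest point.


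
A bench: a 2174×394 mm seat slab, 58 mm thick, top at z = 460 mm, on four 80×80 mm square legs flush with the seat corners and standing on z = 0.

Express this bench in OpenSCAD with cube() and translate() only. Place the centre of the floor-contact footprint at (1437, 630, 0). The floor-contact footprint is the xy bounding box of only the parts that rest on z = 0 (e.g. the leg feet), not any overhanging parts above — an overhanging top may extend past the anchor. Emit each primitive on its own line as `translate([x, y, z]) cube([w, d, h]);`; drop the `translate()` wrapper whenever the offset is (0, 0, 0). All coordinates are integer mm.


translate([350, 433, 402]) cube([2174, 394, 58]);
translate([350, 433, 0]) cube([80, 80, 402]);
translate([350, 747, 0]) cube([80, 80, 402]);
translate([2444, 433, 0]) cube([80, 80, 402]);
translate([2444, 747, 0]) cube([80, 80, 402]);


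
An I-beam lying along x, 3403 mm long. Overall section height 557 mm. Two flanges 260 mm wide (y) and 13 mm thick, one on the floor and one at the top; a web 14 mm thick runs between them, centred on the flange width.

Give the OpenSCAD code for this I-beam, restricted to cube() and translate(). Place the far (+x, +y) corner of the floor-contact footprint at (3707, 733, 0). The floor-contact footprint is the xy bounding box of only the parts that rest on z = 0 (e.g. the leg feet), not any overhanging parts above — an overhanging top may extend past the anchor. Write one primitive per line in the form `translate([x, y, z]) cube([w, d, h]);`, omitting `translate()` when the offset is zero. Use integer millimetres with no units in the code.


translate([304, 473, 0]) cube([3403, 260, 13]);
translate([304, 596, 13]) cube([3403, 14, 531]);
translate([304, 473, 544]) cube([3403, 260, 13]);


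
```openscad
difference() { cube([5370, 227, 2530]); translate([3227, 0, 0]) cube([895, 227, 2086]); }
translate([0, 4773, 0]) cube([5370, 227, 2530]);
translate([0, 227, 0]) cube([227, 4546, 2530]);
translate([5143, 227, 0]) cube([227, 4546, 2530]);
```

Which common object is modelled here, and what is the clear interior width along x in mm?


A single room. The interior width is 4916 mm.

Four walls enclosing a rectangle with a door in the front wall — a room. Outside width 5370 minus two 227 mm walls gives 4916 mm.


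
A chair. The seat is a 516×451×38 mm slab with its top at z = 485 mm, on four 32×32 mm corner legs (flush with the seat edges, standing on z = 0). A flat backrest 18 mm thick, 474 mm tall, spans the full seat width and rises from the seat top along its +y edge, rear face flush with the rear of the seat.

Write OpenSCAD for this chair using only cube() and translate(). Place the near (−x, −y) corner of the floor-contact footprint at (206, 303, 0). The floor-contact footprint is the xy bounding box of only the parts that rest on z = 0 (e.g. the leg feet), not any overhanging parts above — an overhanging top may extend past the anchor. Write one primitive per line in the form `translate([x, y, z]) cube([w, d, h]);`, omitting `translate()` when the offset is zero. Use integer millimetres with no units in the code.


translate([206, 303, 447]) cube([516, 451, 38]);
translate([206, 303, 0]) cube([32, 32, 447]);
translate([690, 303, 0]) cube([32, 32, 447]);
translate([206, 722, 0]) cube([32, 32, 447]);
translate([690, 722, 0]) cube([32, 32, 447]);
translate([206, 736, 485]) cube([516, 18, 474]);


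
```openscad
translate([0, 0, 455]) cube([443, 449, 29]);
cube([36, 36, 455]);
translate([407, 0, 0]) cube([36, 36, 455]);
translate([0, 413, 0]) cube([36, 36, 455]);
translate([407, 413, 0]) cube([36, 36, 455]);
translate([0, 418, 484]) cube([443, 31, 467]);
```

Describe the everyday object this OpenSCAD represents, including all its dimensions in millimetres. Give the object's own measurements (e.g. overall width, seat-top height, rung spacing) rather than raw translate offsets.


A chair. The seat is a 443×449×29 mm slab with its top at z = 484 mm, on four 36×36 mm corner legs (flush with the seat edges, standing on z = 0). A flat backrest 31 mm thick, 467 mm tall, spans the full seat width and rises from the seat top along its +y edge, rear face flush with the rear of the seat.


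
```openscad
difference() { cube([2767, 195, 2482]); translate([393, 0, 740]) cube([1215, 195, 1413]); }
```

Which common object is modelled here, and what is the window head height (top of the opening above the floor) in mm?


A wall with a window opening. The window head height is 2153 mm.

A wall with a rectangular opening subtracted — a window. Sill at z = 740, opening 1413 mm tall, so the head is at 740 + 1413 = 2153 mm.


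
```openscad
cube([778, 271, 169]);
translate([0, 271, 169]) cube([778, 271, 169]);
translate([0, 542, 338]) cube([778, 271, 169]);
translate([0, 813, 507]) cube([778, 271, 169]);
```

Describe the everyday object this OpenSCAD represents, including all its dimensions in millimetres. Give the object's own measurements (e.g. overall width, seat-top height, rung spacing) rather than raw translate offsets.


A straight staircase of 4 solid steps. Each step is 778 mm wide (x), 271 mm deep (y, the going) and 169 mm tall (the rise). The first step rests on the floor; each subsequent step sits one going further in +y and one rise higher in +z, directly behind and above the previous step with no overlap.


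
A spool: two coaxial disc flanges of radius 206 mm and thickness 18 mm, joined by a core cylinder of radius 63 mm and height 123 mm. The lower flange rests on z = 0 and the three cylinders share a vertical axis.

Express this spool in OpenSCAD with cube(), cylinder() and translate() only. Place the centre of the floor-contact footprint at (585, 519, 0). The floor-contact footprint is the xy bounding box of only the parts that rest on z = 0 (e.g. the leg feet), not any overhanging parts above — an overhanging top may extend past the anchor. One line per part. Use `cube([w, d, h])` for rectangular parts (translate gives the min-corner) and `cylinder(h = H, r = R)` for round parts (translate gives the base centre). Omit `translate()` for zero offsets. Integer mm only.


translate([585, 519, 0]) cylinder(h = 18, r = 206);
translate([585, 519, 18]) cylinder(h = 123, r = 63);
translate([585, 519, 141]) cylinder(h = 18, r = 206);


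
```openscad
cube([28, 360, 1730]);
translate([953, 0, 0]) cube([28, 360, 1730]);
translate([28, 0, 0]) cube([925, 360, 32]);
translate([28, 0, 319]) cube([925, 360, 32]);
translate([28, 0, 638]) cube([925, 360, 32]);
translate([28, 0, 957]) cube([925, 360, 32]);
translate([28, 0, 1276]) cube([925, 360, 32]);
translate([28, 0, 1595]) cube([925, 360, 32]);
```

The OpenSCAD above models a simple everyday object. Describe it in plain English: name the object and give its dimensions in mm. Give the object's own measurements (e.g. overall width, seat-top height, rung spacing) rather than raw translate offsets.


An open bookshelf. Two side panels, each 28 mm thick, 360 mm deep and 1730 mm tall, stand 981 mm apart (outside-to-outside). Between them sit 6 shelves, each 32 mm thick and 360 mm deep, spanning the full gap between the sides. The bottom shelf rests on the floor (its underside at z = 0) and the clear gap between one shelf's top and the next shelf's underside is 287 mm.


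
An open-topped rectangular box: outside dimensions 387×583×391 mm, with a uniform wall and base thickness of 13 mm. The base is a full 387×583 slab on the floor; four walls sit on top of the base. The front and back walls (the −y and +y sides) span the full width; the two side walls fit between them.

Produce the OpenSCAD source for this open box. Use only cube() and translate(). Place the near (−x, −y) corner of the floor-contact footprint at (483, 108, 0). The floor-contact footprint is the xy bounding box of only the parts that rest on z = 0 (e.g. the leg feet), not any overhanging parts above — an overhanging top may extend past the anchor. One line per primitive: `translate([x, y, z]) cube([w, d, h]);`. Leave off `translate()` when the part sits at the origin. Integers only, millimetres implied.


translate([483, 108, 0]) cube([387, 583, 13]);
translate([483, 108, 13]) cube([387, 13, 378]);
translate([483, 678, 13]) cube([387, 13, 378]);
translate([483, 121, 13]) cube([13, 557, 378]);
translate([857, 121, 13]) cube([13, 557, 378]);


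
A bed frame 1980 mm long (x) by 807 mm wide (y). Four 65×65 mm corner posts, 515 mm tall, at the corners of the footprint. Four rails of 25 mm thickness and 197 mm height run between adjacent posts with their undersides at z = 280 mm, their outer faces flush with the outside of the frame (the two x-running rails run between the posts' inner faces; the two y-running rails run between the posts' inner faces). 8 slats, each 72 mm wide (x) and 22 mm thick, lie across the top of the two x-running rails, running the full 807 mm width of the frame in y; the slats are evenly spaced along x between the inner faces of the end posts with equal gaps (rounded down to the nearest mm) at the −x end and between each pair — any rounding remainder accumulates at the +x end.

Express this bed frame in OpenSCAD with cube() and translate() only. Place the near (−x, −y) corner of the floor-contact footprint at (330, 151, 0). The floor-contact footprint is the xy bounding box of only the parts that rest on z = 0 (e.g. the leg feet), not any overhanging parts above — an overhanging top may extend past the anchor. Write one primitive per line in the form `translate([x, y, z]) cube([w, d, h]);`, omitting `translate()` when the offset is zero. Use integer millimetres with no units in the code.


translate([330, 151, 0]) cube([65, 65, 515]);
translate([330, 893, 0]) cube([65, 65, 515]);
translate([2245, 151, 0]) cube([65, 65, 515]);
translate([2245, 893, 0]) cube([65, 65, 515]);
translate([395, 151, 280]) cube([1850, 25, 197]);
translate([395, 933, 280]) cube([1850, 25, 197]);
translate([330, 216, 280]) cube([25, 677, 197]);
translate([2285, 216, 280]) cube([25, 677, 197]);
translate([536, 151, 477]) cube([72, 807, 22]);
translate([749, 151, 477]) cube([72, 807, 22]);
translate([962, 151, 477]) cube([72, 807, 22]);
translate([1175, 151, 477]) cube([72, 807, 22]);
translate([1388, 151, 477]) cube([72, 807, 22]);
translate([1601, 151, 477]) cube([72, 807, 22]);
translate([1814, 151, 477]) cube([72, 807, 22]);
translate([2027, 151, 477]) cube([72, 807, 22]);


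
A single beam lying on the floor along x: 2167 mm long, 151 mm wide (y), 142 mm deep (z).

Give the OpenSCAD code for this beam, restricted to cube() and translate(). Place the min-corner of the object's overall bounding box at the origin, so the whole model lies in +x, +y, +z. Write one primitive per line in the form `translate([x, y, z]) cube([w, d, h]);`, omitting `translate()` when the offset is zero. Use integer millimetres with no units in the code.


cube([2167, 151, 142]);


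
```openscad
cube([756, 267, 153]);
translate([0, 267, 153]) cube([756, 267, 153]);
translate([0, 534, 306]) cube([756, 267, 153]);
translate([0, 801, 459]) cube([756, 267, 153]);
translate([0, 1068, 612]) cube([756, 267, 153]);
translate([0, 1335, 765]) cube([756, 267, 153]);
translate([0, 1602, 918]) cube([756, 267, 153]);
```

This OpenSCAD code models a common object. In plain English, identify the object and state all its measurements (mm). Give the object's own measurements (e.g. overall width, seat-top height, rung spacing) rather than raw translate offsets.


A straight staircase of 7 solid steps. Each step is 756 mm wide (x), 267 mm deep (y, the going) and 153 mm tall (the rise). The first step rests on the floor; each subsequent step sits one going further in +y and one rise higher in +z, directly behind and above the previous step with no overlap.


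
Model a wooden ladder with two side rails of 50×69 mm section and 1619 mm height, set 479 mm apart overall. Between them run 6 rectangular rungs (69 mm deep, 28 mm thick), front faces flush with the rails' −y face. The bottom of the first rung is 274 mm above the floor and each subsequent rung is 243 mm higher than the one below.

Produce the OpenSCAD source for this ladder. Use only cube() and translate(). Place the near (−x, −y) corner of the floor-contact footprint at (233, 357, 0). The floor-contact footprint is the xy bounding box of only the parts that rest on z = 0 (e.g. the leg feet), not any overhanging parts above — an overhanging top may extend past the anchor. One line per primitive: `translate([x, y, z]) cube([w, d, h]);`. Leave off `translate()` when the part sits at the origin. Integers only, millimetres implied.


translate([233, 357, 0]) cube([50, 69, 1619]);
translate([662, 357, 0]) cube([50, 69, 1619]);
translate([283, 357, 274]) cube([379, 69, 28]);
translate([283, 357, 517]) cube([379, 69, 28]);
translate([283, 357, 760]) cube([379, 69, 28]);
translate([283, 357, 1003]) cube([379, 69, 28]);
translate([283, 357, 1246]) cube([379, 69, 28]);
translate([283, 357, 1489]) cube([379, 69, 28]);


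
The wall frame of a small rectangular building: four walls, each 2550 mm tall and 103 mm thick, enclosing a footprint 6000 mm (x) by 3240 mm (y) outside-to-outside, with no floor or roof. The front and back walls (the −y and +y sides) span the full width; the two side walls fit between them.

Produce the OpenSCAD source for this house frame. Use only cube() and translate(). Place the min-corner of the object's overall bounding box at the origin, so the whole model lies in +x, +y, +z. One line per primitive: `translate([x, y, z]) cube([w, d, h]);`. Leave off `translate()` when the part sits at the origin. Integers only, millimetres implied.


cube([6000, 103, 2550]);
translate([0, 3137, 0]) cube([6000, 103, 2550]);
translate([0, 103, 0]) cube([103, 3034, 2550]);
translate([5897, 103, 0]) cube([103, 3034, 2550]);


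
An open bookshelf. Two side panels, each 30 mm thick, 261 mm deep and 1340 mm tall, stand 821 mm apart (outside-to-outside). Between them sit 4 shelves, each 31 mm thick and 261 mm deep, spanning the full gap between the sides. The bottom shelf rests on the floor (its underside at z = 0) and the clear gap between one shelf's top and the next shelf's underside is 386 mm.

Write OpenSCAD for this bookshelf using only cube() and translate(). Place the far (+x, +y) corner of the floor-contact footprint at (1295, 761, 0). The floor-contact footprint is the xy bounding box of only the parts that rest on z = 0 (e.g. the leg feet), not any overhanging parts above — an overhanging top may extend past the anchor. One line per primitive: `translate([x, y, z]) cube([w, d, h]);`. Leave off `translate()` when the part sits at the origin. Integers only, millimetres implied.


translate([474, 500, 0]) cube([30, 261, 1340]);
translate([1265, 500, 0]) cube([30, 261, 1340]);
translate([504, 500, 0]) cube([761, 261, 31]);
translate([504, 500, 417]) cube([761, 261, 31]);
translate([504, 500, 834]) cube([761, 261, 31]);
translate([504, 500, 1251]) cube([761, 261, 31]);


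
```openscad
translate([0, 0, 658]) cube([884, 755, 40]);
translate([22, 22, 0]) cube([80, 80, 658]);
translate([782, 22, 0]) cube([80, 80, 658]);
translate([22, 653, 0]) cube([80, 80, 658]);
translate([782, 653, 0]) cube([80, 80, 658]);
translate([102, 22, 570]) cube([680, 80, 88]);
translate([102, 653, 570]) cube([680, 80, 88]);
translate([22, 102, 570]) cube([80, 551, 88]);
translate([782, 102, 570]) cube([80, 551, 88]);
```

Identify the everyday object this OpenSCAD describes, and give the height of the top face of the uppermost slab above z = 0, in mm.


A table. The table height is 698 mm.

A 884×755×40 slab sits at z = 658 on four 80 mm square posts — a table. The top surface is at 658 + 40 = 698 mm.


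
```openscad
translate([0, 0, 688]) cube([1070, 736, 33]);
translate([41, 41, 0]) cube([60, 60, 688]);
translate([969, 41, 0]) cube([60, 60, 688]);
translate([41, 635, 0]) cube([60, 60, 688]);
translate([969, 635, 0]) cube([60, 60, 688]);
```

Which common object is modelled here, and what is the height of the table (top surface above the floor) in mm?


A table. The table height is 721 mm.

A 1070×736×33 slab sits at z = 688 on four 60 mm square posts — a table. The top surface is at 688 + 33 = 721 mm.


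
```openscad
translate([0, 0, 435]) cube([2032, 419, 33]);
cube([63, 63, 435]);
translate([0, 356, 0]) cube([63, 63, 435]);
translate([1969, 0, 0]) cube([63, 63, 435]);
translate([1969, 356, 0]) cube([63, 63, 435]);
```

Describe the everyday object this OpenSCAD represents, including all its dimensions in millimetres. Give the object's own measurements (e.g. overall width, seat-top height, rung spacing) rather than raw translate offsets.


A bench: a 2032×419 mm seat slab, 33 mm thick, top at z = 468 mm, on four 63×63 mm square legs flush with the seat corners and standing on z = 0.
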